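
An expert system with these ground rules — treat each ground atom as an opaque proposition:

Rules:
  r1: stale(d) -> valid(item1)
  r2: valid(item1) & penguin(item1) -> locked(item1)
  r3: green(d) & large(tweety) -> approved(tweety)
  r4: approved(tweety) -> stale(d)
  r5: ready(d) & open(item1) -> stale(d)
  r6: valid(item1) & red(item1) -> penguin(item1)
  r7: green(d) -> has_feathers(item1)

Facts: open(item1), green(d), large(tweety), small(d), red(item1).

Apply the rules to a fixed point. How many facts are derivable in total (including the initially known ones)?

11

[1] r3 [green(d) & large(tweety) -> approved(tweety)]; r7 [green(d) -> has_feathers(item1)]. ⇒ new: approved(tweety), has_feathers(item1).
[2] r4 [approved(tweety) -> stale(d)]. ⇒ new: stale(d).
[3] r1 [stale(d) -> valid(item1)]. ⇒ new: valid(item1).
[4] r6 [valid(item1) & red(item1) -> penguin(item1)]. ⇒ new: penguin(item1).
[5] r2 [valid(item1) & penguin(item1) -> locked(item1)]. ⇒ new: locked(item1).
Closure: {approved(tweety), green(d), has_feathers(item1), large(tweety), locked(item1), open(item1), penguin(item1), red(item1), small(d), stale(d), valid(item1)} — 11 facts.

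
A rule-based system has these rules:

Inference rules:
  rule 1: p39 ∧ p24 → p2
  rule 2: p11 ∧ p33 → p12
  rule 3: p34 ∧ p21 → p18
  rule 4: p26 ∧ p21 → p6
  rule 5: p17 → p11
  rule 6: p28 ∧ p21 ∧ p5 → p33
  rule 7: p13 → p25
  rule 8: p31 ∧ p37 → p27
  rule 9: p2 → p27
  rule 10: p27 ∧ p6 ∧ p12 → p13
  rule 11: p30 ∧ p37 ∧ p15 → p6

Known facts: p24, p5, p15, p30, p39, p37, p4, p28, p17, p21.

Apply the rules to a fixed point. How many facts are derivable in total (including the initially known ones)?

18

Round 1: rule 1 [p39 ∧ p24 → p2]; rule 5 [p17 → p11]; rule 6 [p28 ∧ p21 ∧ p5 → p33]; rule 11 [p30 ∧ p37 ∧ p15 → p6]. Adds p2, p11, p33, p6.
Round 2: rule 2 [p11 ∧ p33 → p12]; rule 9 [p2 → p27]. Adds p12, p27.
Round 3: rule 10 [p27 ∧ p6 ∧ p12 → p13]. Adds p13.
Round 4: rule 7 [p13 → p25]. Adds p25.
Closure: {p11, p12, p13, p15, p17, p2, p21, p24, p25, p27, p28, p30, p33, p37, p39, p4, p5, p6} — 18 facts.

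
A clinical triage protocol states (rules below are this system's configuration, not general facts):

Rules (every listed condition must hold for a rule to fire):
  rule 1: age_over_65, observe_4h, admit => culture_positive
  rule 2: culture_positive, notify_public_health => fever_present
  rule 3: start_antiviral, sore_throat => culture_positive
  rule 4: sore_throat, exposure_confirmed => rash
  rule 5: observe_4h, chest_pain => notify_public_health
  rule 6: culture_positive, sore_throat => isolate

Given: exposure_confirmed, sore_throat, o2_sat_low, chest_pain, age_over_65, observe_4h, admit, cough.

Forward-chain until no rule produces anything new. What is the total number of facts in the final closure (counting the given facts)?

Round 1: rule 1 [age_over_65, observe_4h, admit => culture_positive]; rule 4 [sore_throat, exposure_confirmed => rash]; rule 5 [observe_4h, chest_pain => notify_public_health]. New: culture_positive, rash, notify_public_health.
Round 2: rule 2 [culture_positive, notify_public_health => fever_present]; rule 6 [culture_positive, sore_throat => isolate]. New: fever_present, isolate.
Closure: {admit, age_over_65, chest_pain, cough, culture_positive, exposure_confirmed, fever_present, isolate, notify_public_health, o2_sat_low, observe_4h, rash, sore_throat} — 13 facts.

13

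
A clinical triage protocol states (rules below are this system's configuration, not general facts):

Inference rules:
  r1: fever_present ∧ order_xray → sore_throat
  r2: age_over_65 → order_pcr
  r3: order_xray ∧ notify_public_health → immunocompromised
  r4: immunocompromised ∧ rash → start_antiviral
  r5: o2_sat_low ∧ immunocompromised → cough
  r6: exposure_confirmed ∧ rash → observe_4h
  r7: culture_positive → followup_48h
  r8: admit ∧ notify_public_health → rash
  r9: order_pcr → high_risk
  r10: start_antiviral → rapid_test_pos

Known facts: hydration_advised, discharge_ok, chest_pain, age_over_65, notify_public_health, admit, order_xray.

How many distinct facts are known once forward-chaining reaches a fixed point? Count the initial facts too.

[1] r2 [age_over_65 → order_pcr]; r3 [order_xray ∧ notify_public_health → immunocompromised]; r8 [admit ∧ notify_public_health → rash]. ⇒ new: order_pcr, immunocompromised, rash.
[2] r4 [immunocompromised ∧ rash → start_antiviral]; r9 [order_pcr → high_risk]. ⇒ new: start_antiviral, high_risk.
[3] r10 [start_antiviral → rapid_test_pos]. ⇒ new: rapid_test_pos.
Closure: {admit, age_over_65, chest_pain, discharge_ok, high_risk, hydration_advised, immunocompromised, notify_public_health, order_pcr, order_xray, rapid_test_pos, rash, start_antiviral} — 13 facts.

13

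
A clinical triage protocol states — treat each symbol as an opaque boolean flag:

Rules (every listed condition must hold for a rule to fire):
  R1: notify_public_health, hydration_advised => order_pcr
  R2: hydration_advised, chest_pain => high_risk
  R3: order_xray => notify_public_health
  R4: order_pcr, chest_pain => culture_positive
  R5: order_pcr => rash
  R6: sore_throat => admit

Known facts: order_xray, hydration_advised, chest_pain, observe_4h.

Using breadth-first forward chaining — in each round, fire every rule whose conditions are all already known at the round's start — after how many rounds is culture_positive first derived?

Round 1 — R2, R3, derive high_risk, notify_public_health.
Round 2 — R1, derive order_pcr.
Round 3 — R4, R5, derive culture_positive, rash.
culture_positive first appears in round 3.

3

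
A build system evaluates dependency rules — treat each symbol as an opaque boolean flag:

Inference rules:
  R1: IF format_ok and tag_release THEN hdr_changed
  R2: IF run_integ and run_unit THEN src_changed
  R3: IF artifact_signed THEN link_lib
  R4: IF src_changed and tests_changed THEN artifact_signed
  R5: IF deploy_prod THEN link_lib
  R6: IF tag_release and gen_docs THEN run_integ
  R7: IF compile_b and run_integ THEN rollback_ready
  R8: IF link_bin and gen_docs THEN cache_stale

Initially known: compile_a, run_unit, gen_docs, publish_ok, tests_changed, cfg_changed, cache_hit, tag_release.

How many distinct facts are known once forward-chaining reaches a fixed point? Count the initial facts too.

Round 1 — R6, derive run_integ.
Round 2 — R2, derive src_changed.
Round 3 — R4, derive artifact_signed.
Round 4 — R3, derive link_lib.
Closure: {artifact_signed, cache_hit, cfg_changed, compile_a, gen_docs, link_lib, publish_ok, run_integ, run_unit, src_changed, tag_release, tests_changed} — 12 facts.

12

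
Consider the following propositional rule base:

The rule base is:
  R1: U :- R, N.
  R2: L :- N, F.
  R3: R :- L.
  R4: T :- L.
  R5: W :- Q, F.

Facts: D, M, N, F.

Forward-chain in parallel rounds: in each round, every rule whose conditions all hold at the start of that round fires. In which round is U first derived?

3

Round 1 — R2, derive L.
Round 2 — R3, R4, derive R, T.
Round 3 — R1, derive U.
U first appears in round 3.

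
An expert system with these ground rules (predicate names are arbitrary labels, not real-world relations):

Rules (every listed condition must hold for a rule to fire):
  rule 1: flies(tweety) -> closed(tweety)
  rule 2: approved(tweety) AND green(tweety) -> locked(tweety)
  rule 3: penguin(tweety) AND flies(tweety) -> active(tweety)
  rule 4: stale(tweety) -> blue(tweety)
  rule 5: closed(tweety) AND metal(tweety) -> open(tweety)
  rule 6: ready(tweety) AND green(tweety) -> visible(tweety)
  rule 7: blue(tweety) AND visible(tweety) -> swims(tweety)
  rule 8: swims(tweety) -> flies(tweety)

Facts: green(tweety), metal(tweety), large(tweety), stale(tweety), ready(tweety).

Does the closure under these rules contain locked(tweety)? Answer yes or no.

no

Round 1 fires rule 4, rule 6, giving blue(tweety), visible(tweety).
Round 2 fires rule 7, giving swims(tweety).
Round 3 fires rule 8, giving flies(tweety).
Round 4 fires rule 1, giving closed(tweety).
Round 5 fires rule 5, giving open(tweety).
Fixed point reached. locked(tweety) is concluded only by rule 2; rule 2 needs approved(tweety) (never derived).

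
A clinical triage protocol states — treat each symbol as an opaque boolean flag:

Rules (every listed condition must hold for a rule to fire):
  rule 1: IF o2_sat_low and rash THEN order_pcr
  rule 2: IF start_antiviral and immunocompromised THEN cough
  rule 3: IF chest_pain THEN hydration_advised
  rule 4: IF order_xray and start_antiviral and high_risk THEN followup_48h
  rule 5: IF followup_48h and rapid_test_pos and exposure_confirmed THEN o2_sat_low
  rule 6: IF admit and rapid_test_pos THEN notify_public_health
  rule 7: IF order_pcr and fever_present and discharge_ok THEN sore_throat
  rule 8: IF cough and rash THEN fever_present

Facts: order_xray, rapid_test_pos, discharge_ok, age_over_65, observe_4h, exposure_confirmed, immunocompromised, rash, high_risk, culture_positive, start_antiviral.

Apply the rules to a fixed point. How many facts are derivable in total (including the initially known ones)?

Round 1 fires rule 2, rule 4, giving cough, followup_48h.
Round 2 fires rule 5, rule 8, giving o2_sat_low, fever_present.
Round 3 fires rule 1, giving order_pcr.
Round 4 fires rule 7, giving sore_throat.
Closure: {age_over_65, cough, culture_positive, discharge_ok, exposure_confirmed, fever_present, followup_48h, high_risk, immunocompromised, o2_sat_low, observe_4h, order_pcr, order_xray, rapid_test_pos, rash, sore_throat, start_antiviral} — 17 facts.

17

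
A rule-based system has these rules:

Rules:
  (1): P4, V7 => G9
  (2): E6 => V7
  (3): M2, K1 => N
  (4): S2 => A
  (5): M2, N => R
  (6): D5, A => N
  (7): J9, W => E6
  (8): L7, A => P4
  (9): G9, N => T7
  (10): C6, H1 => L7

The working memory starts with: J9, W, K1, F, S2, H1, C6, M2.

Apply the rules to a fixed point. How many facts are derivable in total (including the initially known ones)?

17

Round 1: (3) [M2, K1 => N]; (4) [S2 => A]; (7) [J9, W => E6]; (10) [C6, H1 => L7]. New: N, A, E6, L7.
Round 2: (2) [E6 => V7]; (5) [M2, N => R]; (8) [L7, A => P4]. New: V7, R, P4.
Round 3: (1) [P4, V7 => G9]. New: G9.
Round 4: (9) [G9, N => T7]. New: T7.
Closure: {A, C6, E6, F, G9, H1, J9, K1, L7, M2, N, P4, R, S2, T7, V7, W} — 17 facts.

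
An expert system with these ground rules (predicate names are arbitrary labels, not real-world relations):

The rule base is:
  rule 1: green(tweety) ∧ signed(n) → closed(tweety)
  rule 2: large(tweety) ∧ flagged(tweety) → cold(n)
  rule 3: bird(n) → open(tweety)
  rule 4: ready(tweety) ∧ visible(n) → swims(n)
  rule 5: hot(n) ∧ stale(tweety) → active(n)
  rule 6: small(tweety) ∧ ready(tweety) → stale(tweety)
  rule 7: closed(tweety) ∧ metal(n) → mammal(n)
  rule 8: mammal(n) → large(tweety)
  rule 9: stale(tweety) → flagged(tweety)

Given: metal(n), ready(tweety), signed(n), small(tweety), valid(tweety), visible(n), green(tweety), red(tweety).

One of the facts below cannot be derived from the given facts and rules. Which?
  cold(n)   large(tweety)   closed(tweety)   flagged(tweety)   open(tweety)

Round 1 fires rule 1, rule 4, rule 6, giving closed(tweety), swims(n), stale(tweety).
Round 2 fires rule 7, rule 9, giving mammal(n), flagged(tweety).
Round 3 fires rule 8, giving large(tweety).
Round 4 fires rule 2, giving cold(n).
Derived: large(tweety) (round 3), flagged(tweety) (round 2), cold(n) (round 4), closed(tweety) (round 1). open(tweety) never appears in any round.

open(tweety)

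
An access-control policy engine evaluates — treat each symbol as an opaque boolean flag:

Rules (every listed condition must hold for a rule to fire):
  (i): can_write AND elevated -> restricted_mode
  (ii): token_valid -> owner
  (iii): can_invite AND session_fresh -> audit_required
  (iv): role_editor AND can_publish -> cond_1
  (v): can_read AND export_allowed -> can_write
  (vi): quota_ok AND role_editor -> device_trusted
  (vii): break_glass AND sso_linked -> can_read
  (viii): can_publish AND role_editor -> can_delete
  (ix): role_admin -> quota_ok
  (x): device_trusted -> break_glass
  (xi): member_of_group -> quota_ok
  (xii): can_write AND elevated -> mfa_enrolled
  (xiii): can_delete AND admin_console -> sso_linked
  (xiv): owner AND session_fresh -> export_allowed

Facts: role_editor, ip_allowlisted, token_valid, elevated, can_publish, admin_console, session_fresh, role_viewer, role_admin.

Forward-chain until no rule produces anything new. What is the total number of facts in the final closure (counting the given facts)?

21

Round 1: (ii) [token_valid -> owner]; (iv) [role_editor AND can_publish -> cond_1]; (viii) [can_publish AND role_editor -> can_delete]; (ix) [role_admin -> quota_ok]. New: owner, cond_1, can_delete, quota_ok.
Round 2: (vi) [quota_ok AND role_editor -> device_trusted]; (xiii) [can_delete AND admin_console -> sso_linked]; (xiv) [owner AND session_fresh -> export_allowed]. New: device_trusted, sso_linked, export_allowed.
Round 3: (x) [device_trusted -> break_glass]. New: break_glass.
Round 4: (vii) [break_glass AND sso_linked -> can_read]. New: can_read.
Round 5: (v) [can_read AND export_allowed -> can_write]. New: can_write.
Round 6: (i) [can_write AND elevated -> restricted_mode]; (xii) [can_write AND elevated -> mfa_enrolled]. New: restricted_mode, mfa_enrolled.
Closure: {admin_console, break_glass, can_delete, can_publish, can_read, can_write, cond_1, device_trusted, elevated, export_allowed, ip_allowlisted, mfa_enrolled, owner, quota_ok, restricted_mode, role_admin, role_editor, role_viewer, session_fresh, sso_linked, token_valid} — 21 facts.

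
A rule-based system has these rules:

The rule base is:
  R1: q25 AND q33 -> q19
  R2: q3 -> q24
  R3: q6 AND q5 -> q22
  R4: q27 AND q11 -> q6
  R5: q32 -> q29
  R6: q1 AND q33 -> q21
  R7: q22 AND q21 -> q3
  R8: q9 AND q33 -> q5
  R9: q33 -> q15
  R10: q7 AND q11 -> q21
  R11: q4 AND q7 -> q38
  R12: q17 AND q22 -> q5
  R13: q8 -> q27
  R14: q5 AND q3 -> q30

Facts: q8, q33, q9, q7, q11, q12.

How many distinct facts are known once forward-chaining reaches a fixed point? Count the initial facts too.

15

[1] R8 [q9 AND q33 -> q5]; R9 [q33 -> q15]; R10 [q7 AND q11 -> q21]; R13 [q8 -> q27]. ⇒ new: q5, q15, q21, q27.
[2] R4 [q27 AND q11 -> q6]. ⇒ new: q6.
[3] R3 [q6 AND q5 -> q22]. ⇒ new: q22.
[4] R7 [q22 AND q21 -> q3]. ⇒ new: q3.
[5] R2 [q3 -> q24]; R14 [q5 AND q3 -> q30]. ⇒ new: q24, q30.
Closure: {q11, q12, q15, q21, q22, q24, q27, q3, q30, q33, q5, q6, q7, q8, q9} — 15 facts.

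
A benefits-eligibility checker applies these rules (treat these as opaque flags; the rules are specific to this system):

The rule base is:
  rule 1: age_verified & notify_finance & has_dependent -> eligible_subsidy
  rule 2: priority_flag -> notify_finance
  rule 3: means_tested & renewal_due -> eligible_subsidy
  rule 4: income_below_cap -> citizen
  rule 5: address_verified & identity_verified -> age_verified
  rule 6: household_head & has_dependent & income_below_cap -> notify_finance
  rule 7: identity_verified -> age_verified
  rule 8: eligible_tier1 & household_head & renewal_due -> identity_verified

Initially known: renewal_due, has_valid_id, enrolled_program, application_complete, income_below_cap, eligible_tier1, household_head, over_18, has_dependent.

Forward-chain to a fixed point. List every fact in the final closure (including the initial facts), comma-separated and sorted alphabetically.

[1] rule 4 [income_below_cap -> citizen]; rule 6 [household_head & has_dependent & income_below_cap -> notify_finance]; rule 8 [eligible_tier1 & household_head & renewal_due -> identity_verified]. ⇒ new: citizen, notify_finance, identity_verified.
[2] rule 7 [identity_verified -> age_verified]. ⇒ new: age_verified.
[3] rule 1 [age_verified & notify_finance & has_dependent -> eligible_subsidy]. ⇒ new: eligible_subsidy.

age_verified, application_complete, citizen, eligible_subsidy, eligible_tier1, enrolled_program, has_dependent, has_valid_id, household_head, identity_verified, income_below_cap, notify_finance, over_18, renewal_due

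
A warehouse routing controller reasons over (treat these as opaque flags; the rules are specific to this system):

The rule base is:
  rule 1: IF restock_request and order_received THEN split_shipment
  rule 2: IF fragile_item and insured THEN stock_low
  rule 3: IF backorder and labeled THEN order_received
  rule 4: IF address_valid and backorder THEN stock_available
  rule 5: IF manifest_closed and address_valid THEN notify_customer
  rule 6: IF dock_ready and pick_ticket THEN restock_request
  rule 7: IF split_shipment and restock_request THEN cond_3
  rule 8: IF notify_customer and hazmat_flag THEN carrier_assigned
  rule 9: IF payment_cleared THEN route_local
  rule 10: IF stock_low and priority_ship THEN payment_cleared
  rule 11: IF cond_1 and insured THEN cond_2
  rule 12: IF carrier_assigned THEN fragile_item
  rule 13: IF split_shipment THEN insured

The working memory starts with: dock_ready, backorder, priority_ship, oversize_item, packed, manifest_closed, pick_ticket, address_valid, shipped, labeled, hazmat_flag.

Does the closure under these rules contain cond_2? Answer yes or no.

[1] rule 3 [IF backorder and labeled THEN order_received]; rule 4 [IF address_valid and backorder THEN stock_available]; rule 5 [IF manifest_closed and address_valid THEN notify_customer]; rule 6 [IF dock_ready and pick_ticket THEN restock_request]. ⇒ new: order_received, stock_available, notify_customer, restock_request.
[2] rule 1 [IF restock_request and order_received THEN split_shipment]; rule 8 [IF notify_customer and hazmat_flag THEN carrier_assigned]. ⇒ new: split_shipment, carrier_assigned.
[3] rule 7 [IF split_shipment and restock_request THEN cond_3]; rule 12 [IF carrier_assigned THEN fragile_item]; rule 13 [IF split_shipment THEN insured]. ⇒ new: cond_3, fragile_item, insured.
[4] rule 2 [IF fragile_item and insured THEN stock_low]. ⇒ new: stock_low.
[5] rule 10 [IF stock_low and priority_ship THEN payment_cleared]. ⇒ new: payment_cleared.
[6] rule 9 [IF payment_cleared THEN route_local]. ⇒ new: route_local.
Fixed point reached. cond_2 is concluded only by rule 11; rule 11 needs cond_1 (never derived).

no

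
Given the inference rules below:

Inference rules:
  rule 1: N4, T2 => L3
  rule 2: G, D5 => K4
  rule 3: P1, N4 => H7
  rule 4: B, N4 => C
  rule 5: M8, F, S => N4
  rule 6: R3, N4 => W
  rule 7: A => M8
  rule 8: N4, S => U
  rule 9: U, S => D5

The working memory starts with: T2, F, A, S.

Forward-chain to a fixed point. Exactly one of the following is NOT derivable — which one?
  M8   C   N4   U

Round 1: rule 7 [A => M8]. New: M8.
Round 2: rule 5 [M8, F, S => N4]. New: N4.
Round 3: rule 1 [N4, T2 => L3]; rule 8 [N4, S => U]. New: L3, U.
Round 4: rule 9 [U, S => D5]. New: D5.
Derived: N4 (round 2), M8 (round 1), U (round 3). C never appears in any round.

C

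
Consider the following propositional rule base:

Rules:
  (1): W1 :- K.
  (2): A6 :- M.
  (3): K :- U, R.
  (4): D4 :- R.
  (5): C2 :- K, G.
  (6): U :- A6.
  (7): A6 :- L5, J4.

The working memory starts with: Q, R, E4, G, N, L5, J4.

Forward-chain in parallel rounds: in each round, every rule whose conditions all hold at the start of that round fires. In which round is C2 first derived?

Round 1: (4) [D4 :- R.]; (7) [A6 :- L5, J4.]. New: D4, A6.
Round 2: (6) [U :- A6.]. New: U.
Round 3: (3) [K :- U, R.]. New: K.
Round 4: (1) [W1 :- K.]; (5) [C2 :- K, G.]. New: W1, C2.
C2 first appears in round 4.

4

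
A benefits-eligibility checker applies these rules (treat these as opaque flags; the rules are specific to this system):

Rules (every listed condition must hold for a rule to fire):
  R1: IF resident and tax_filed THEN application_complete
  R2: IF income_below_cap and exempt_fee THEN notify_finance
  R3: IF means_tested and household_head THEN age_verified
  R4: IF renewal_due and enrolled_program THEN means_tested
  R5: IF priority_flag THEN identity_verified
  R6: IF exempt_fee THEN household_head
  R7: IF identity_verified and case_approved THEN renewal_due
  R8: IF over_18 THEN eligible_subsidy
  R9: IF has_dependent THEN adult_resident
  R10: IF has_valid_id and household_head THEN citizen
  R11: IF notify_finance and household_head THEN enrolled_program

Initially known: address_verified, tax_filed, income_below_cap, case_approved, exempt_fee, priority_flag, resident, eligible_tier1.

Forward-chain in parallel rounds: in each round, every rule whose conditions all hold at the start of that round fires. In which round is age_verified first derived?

4

Round 1 fires R1, R2, R5, R6, giving application_complete, notify_finance, identity_verified, household_head.
Round 2 fires R7, R11, giving renewal_due, enrolled_program.
Round 3 fires R4, giving means_tested.
Round 4 fires R3, giving age_verified.
age_verified first appears in round 4.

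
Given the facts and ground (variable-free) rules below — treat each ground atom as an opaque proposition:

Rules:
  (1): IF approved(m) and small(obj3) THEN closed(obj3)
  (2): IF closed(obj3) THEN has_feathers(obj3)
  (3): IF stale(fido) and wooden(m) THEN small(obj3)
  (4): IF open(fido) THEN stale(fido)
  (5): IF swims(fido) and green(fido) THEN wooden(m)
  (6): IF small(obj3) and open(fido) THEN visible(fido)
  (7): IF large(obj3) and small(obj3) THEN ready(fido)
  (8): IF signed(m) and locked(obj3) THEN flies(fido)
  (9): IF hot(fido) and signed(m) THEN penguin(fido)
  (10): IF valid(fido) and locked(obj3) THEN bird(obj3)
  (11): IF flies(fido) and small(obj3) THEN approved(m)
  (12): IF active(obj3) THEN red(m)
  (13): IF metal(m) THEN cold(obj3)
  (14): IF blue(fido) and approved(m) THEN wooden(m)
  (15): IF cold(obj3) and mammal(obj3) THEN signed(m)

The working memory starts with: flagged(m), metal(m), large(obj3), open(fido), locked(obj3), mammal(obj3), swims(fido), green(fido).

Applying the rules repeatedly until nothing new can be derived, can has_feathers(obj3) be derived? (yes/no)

yes

Round 1 fires (4), (5), (13), giving stale(fido), wooden(m), cold(obj3).
Round 2 fires (3), (15), giving small(obj3), signed(m).
Round 3 fires (6), (7), (8), giving visible(fido), ready(fido), flies(fido).
Round 4 fires (11), giving approved(m).
Round 5 fires (1), giving closed(obj3).
Round 6 fires (2), giving has_feathers(obj3).
has_feathers(obj3) appears in round 6, so it is derivable.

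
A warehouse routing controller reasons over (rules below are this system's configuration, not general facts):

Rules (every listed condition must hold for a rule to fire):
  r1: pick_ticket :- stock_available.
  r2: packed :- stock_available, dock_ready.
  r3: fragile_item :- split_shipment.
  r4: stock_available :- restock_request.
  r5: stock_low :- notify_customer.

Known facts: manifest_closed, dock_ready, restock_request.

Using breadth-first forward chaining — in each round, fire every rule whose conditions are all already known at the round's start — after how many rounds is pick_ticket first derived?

2

Round 1 fires r4, giving stock_available.
Round 2 fires r1, r2, giving pick_ticket, packed.
pick_ticket first appears in round 2.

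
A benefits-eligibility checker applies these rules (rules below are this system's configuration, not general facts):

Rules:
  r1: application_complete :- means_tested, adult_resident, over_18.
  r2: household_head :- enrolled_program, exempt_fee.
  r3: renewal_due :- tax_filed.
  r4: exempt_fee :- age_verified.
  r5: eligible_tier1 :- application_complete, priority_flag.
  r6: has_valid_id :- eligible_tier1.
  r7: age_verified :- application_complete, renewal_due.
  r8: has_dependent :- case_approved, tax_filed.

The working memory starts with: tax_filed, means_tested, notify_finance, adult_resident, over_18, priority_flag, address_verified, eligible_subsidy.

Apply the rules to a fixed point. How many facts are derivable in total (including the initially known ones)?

Round 1 — r1, r3, derive application_complete, renewal_due.
Round 2 — r5, r7, derive eligible_tier1, age_verified.
Round 3 — r4, r6, derive exempt_fee, has_valid_id.
Closure: {address_verified, adult_resident, age_verified, application_complete, eligible_subsidy, eligible_tier1, exempt_fee, has_valid_id, means_tested, notify_finance, over_18, priority_flag, renewal_due, tax_filed} — 14 facts.

14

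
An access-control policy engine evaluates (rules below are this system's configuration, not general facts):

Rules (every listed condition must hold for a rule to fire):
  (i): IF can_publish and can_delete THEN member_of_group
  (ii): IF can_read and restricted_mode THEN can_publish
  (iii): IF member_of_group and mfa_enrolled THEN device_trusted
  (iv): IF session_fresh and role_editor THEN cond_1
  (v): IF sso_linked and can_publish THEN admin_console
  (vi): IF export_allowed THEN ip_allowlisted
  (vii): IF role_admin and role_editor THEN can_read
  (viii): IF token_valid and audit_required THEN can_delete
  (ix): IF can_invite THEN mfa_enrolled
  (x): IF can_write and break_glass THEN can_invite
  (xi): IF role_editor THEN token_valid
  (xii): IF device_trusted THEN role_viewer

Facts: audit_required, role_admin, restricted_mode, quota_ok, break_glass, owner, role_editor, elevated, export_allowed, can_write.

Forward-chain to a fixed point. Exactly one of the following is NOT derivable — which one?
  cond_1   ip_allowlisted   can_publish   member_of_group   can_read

Round 1: (vi) [IF export_allowed THEN ip_allowlisted]; (vii) [IF role_admin and role_editor THEN can_read]; (x) [IF can_write and break_glass THEN can_invite]; (xi) [IF role_editor THEN token_valid]. Adds ip_allowlisted, can_read, can_invite, token_valid.
Round 2: (ii) [IF can_read and restricted_mode THEN can_publish]; (viii) [IF token_valid and audit_required THEN can_delete]; (ix) [IF can_invite THEN mfa_enrolled]. Adds can_publish, can_delete, mfa_enrolled.
Round 3: (i) [IF can_publish and can_delete THEN member_of_group]. Adds member_of_group.
Round 4: (iii) [IF member_of_group and mfa_enrolled THEN device_trusted]. Adds device_trusted.
Round 5: (xii) [IF device_trusted THEN role_viewer]. Adds role_viewer.
Derived: can_publish (round 2), ip_allowlisted (round 1), can_read (round 1), member_of_group (round 3). cond_1 never appears in any round.

cond_1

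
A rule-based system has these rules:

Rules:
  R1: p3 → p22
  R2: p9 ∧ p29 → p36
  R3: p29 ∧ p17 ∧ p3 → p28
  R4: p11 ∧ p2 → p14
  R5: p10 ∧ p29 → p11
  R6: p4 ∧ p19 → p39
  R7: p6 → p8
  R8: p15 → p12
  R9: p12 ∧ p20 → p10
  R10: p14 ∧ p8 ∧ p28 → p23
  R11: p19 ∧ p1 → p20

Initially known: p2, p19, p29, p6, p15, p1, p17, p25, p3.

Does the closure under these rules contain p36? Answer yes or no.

Round 1 — R1, R3, R7, R8, R11, derive p22, p28, p8, p12, p20.
Round 2 — R9, derive p10.
Round 3 — R5, derive p11.
Round 4 — R4, derive p14.
Round 5 — R10, derive p23.
Fixed point reached. p36 is concluded only by R2; R2 needs p9 (never derived).

no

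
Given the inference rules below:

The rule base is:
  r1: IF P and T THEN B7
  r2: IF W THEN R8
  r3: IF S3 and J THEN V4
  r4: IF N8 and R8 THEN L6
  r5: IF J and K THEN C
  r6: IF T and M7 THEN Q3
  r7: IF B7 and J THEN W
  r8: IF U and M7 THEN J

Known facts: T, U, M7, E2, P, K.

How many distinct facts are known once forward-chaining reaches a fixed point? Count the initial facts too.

12

Round 1: r1 [IF P and T THEN B7]; r6 [IF T and M7 THEN Q3]; r8 [IF U and M7 THEN J]. New: B7, Q3, J.
Round 2: r5 [IF J and K THEN C]; r7 [IF B7 and J THEN W]. New: C, W.
Round 3: r2 [IF W THEN R8]. New: R8.
Closure: {B7, C, E2, J, K, M7, P, Q3, R8, T, U, W} — 12 facts.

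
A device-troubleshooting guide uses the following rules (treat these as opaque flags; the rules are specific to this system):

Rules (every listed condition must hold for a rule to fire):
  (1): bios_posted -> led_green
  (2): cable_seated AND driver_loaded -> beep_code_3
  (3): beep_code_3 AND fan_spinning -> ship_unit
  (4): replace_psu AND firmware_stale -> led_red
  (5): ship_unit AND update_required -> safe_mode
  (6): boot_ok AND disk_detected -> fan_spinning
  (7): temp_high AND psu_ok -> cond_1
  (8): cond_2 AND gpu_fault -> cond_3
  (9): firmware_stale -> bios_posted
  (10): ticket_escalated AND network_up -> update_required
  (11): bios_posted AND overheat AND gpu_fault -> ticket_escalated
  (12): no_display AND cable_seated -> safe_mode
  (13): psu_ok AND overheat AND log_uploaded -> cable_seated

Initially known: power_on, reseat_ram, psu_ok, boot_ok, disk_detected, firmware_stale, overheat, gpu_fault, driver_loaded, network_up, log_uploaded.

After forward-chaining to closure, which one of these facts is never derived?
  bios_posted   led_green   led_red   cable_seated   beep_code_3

led_red

Round 1: (6) [boot_ok AND disk_detected -> fan_spinning]; (9) [firmware_stale -> bios_posted]; (13) [psu_ok AND overheat AND log_uploaded -> cable_seated]. Adds fan_spinning, bios_posted, cable_seated.
Round 2: (1) [bios_posted -> led_green]; (2) [cable_seated AND driver_loaded -> beep_code_3]; (11) [bios_posted AND overheat AND gpu_fault -> ticket_escalated]. Adds led_green, beep_code_3, ticket_escalated.
Round 3: (3) [beep_code_3 AND fan_spinning -> ship_unit]; (10) [ticket_escalated AND network_up -> update_required]. Adds ship_unit, update_required.
Round 4: (5) [ship_unit AND update_required -> safe_mode]. Adds safe_mode.
Derived: led_green (round 2), cable_seated (round 1), bios_posted (round 1), beep_code_3 (round 2). led_red never appears in any round.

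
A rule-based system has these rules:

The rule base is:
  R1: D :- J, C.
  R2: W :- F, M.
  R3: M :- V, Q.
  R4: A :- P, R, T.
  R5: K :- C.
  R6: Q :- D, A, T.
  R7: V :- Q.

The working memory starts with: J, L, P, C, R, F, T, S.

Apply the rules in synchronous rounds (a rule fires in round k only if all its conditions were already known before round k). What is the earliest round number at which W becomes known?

5

Round 1: R1 [D :- J, C.]; R4 [A :- P, R, T.]; R5 [K :- C.]. New: D, A, K.
Round 2: R6 [Q :- D, A, T.]. New: Q.
Round 3: R7 [V :- Q.]. New: V.
Round 4: R3 [M :- V, Q.]. New: M.
Round 5: R2 [W :- F, M.]. New: W.
W first appears in round 5.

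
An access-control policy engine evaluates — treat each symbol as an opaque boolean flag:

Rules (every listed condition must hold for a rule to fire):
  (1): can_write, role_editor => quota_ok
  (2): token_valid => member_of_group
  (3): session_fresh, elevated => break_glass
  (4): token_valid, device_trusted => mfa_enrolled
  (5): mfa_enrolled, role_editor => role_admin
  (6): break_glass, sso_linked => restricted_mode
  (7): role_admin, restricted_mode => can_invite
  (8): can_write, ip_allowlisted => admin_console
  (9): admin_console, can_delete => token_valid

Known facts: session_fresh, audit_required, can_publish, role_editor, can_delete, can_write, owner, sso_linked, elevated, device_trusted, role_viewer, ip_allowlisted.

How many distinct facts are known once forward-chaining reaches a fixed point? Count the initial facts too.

21

Round 1: (1) [can_write, role_editor => quota_ok]; (3) [session_fresh, elevated => break_glass]; (8) [can_write, ip_allowlisted => admin_console]. Adds quota_ok, break_glass, admin_console.
Round 2: (6) [break_glass, sso_linked => restricted_mode]; (9) [admin_console, can_delete => token_valid]. Adds restricted_mode, token_valid.
Round 3: (2) [token_valid => member_of_group]; (4) [token_valid, device_trusted => mfa_enrolled]. Adds member_of_group, mfa_enrolled.
Round 4: (5) [mfa_enrolled, role_editor => role_admin]. Adds role_admin.
Round 5: (7) [role_admin, restricted_mode => can_invite]. Adds can_invite.
Closure: {admin_console, audit_required, break_glass, can_delete, can_invite, can_publish, can_write, device_trusted, elevated, ip_allowlisted, member_of_group, mfa_enrolled, owner, quota_ok, restricted_mode, role_admin, role_editor, role_viewer, session_fresh, sso_linked, token_valid} — 21 facts.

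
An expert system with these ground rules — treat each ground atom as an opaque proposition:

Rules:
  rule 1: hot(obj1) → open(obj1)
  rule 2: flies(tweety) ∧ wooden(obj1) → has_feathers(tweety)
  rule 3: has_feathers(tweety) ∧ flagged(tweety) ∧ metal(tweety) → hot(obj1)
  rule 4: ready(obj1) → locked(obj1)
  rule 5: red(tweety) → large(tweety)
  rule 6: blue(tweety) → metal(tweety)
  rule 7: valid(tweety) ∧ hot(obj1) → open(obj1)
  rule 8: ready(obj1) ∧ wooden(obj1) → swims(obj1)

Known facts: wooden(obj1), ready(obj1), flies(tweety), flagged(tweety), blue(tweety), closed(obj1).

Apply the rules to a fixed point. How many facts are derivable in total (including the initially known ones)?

12

Round 1: rule 2 [flies(tweety) ∧ wooden(obj1) → has_feathers(tweety)]; rule 4 [ready(obj1) → locked(obj1)]; rule 6 [blue(tweety) → metal(tweety)]; rule 8 [ready(obj1) ∧ wooden(obj1) → swims(obj1)]. New: has_feathers(tweety), locked(obj1), metal(tweety), swims(obj1).
Round 2: rule 3 [has_feathers(tweety) ∧ flagged(tweety) ∧ metal(tweety) → hot(obj1)]. New: hot(obj1).
Round 3: rule 1 [hot(obj1) → open(obj1)]. New: open(obj1).
Closure: {blue(tweety), closed(obj1), flagged(tweety), flies(tweety), has_feathers(tweety), hot(obj1), locked(obj1), metal(tweety), open(obj1), ready(obj1), swims(obj1), wooden(obj1)} — 12 facts.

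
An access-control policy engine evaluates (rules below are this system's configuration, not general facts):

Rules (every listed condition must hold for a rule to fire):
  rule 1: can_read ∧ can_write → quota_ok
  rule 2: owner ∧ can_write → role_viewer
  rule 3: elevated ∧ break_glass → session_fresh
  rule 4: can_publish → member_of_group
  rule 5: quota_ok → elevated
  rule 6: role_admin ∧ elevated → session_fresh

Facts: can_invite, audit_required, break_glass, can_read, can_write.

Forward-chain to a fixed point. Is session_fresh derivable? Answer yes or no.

yes

[1] rule 1 [can_read ∧ can_write → quota_ok]. ⇒ new: quota_ok.
[2] rule 5 [quota_ok → elevated]. ⇒ new: elevated.
[3] rule 3 [elevated ∧ break_glass → session_fresh]. ⇒ new: session_fresh.
session_fresh appears in round 3, so it is derivable.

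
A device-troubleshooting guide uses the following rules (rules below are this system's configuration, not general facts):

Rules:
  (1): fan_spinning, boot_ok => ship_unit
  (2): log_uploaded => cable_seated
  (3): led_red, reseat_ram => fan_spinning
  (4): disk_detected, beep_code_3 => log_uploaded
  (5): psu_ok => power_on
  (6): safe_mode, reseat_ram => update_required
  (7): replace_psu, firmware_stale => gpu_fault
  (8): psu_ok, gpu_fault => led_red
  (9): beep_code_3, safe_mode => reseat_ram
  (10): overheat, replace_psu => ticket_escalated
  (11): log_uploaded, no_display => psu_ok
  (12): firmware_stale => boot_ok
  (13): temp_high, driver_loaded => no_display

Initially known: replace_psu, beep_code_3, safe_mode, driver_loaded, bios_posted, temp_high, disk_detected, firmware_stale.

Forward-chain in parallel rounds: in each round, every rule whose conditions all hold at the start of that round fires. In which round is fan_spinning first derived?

Round 1 — (4), (7), (9), (12), (13), derive log_uploaded, gpu_fault, reseat_ram, boot_ok, no_display.
Round 2 — (2), (6), (11), derive cable_seated, update_required, psu_ok.
Round 3 — (5), (8), derive power_on, led_red.
Round 4 — (3), derive fan_spinning.
fan_spinning first appears in round 4.

4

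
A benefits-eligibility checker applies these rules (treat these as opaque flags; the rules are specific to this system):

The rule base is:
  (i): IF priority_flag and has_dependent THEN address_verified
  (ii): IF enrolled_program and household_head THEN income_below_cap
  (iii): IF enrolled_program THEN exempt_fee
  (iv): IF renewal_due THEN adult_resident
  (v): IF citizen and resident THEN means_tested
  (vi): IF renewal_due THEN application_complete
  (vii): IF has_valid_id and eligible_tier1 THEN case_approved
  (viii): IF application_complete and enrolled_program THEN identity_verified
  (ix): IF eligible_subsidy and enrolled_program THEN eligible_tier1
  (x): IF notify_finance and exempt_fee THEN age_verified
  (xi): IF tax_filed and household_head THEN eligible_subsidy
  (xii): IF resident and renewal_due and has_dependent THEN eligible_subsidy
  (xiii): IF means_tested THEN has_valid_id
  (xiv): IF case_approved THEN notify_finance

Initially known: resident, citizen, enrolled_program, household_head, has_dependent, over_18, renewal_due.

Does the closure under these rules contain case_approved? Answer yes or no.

Round 1 fires (ii), (iii), (iv), (v), (vi), (xii), giving income_below_cap, exempt_fee, adult_resident, means_tested, application_complete, eligible_subsidy.
Round 2 fires (viii), (ix), (xiii), giving identity_verified, eligible_tier1, has_valid_id.
Round 3 fires (vii), giving case_approved.
Round 4 fires (xiv), giving notify_finance.
Round 5 fires (x), giving age_verified.
case_approved appears in round 3, so it is derivable.

yes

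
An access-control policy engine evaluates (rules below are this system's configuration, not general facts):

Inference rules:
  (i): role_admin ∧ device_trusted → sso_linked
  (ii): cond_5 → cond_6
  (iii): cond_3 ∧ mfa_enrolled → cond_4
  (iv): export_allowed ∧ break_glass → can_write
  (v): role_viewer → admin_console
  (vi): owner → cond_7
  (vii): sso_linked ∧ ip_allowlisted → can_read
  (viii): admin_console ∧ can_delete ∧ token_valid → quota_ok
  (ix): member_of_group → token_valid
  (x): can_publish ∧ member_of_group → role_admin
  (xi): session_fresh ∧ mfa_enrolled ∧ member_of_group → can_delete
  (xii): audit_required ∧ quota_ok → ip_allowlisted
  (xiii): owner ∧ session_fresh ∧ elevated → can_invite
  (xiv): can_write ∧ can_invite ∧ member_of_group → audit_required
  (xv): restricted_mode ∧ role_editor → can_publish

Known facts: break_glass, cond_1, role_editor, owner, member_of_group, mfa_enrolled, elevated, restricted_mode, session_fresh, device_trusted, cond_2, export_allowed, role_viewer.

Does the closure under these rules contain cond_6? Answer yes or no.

Round 1: (iv) [export_allowed ∧ break_glass → can_write]; (v) [role_viewer → admin_console]; (vi) [owner → cond_7]; (ix) [member_of_group → token_valid]; (xi) [session_fresh ∧ mfa_enrolled ∧ member_of_group → can_delete]; (xiii) [owner ∧ session_fresh ∧ elevated → can_invite]; (xv) [restricted_mode ∧ role_editor → can_publish]. New: can_write, admin_console, cond_7, token_valid, can_delete, can_invite, can_publish.
Round 2: (viii) [admin_console ∧ can_delete ∧ token_valid → quota_ok]; (x) [can_publish ∧ member_of_group → role_admin]; (xiv) [can_write ∧ can_invite ∧ member_of_group → audit_required]. New: quota_ok, role_admin, audit_required.
Round 3: (i) [role_admin ∧ device_trusted → sso_linked]; (xii) [audit_required ∧ quota_ok → ip_allowlisted]. New: sso_linked, ip_allowlisted.
Round 4: (vii) [sso_linked ∧ ip_allowlisted → can_read]. New: can_read.
Fixed point reached. cond_6 is concluded only by (ii); (ii) needs cond_5 (never derived).

no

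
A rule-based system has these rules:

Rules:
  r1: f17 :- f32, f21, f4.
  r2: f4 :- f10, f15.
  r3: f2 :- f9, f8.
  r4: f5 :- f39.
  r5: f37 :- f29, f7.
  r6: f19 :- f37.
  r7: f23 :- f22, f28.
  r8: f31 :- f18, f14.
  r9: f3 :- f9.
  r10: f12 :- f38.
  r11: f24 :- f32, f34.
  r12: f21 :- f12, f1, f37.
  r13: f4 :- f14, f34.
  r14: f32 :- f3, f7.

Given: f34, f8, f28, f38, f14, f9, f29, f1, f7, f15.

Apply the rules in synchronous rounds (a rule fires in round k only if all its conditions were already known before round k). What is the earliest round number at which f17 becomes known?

Round 1: r3 [f2 :- f9, f8.]; r5 [f37 :- f29, f7.]; r9 [f3 :- f9.]; r10 [f12 :- f38.]; r13 [f4 :- f14, f34.]. Adds f2, f37, f3, f12, f4.
Round 2: r6 [f19 :- f37.]; r12 [f21 :- f12, f1, f37.]; r14 [f32 :- f3, f7.]. Adds f19, f21, f32.
Round 3: r1 [f17 :- f32, f21, f4.]; r11 [f24 :- f32, f34.]. Adds f17, f24.
f17 first appears in round 3.

3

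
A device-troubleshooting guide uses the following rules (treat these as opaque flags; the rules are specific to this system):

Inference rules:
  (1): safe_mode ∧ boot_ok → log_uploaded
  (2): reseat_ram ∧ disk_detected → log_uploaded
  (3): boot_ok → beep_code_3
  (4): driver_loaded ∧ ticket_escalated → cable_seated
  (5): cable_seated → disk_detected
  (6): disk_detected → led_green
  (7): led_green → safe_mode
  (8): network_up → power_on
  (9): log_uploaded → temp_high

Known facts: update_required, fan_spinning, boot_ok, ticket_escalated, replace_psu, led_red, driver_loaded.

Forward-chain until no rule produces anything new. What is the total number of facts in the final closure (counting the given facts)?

14

Round 1 fires (3), (4), giving beep_code_3, cable_seated.
Round 2 fires (5), giving disk_detected.
Round 3 fires (6), giving led_green.
Round 4 fires (7), giving safe_mode.
Round 5 fires (1), giving log_uploaded.
Round 6 fires (9), giving temp_high.
Closure: {beep_code_3, boot_ok, cable_seated, disk_detected, driver_loaded, fan_spinning, led_green, led_red, log_uploaded, replace_psu, safe_mode, temp_high, ticket_escalated, update_required} — 14 facts.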